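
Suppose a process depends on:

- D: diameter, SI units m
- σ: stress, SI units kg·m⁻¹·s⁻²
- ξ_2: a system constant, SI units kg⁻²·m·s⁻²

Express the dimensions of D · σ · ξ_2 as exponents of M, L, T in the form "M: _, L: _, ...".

M: -1, L: 1, T: -4

Collect each base-dimension exponent across the product:
  M: (0) + (1) + (-2) = -1
  L: (1) + (-1) + (1) = 1
  T: (0) + (-2) + (-2) = -4
So the dimensions are [M⁻¹ L T⁻⁴].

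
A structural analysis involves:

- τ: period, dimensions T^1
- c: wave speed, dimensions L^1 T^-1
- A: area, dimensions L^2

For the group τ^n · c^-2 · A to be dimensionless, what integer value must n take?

Balance the T exponent: (1)·n from τ, plus −2·(-1) + (0) = 2 from the rest, must sum to zero.
n + 2 = 0, so n = -2.

-2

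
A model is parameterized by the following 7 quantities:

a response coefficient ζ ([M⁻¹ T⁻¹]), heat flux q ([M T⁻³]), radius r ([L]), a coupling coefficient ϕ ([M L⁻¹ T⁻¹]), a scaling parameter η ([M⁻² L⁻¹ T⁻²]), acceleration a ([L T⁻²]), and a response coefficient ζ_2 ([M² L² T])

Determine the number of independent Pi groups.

4

There are 7 variables and 3 base dimensions (M, L, T).
The dimension matrix has rank 3.
Independent dimensionless groups: 7 − 3 = 4.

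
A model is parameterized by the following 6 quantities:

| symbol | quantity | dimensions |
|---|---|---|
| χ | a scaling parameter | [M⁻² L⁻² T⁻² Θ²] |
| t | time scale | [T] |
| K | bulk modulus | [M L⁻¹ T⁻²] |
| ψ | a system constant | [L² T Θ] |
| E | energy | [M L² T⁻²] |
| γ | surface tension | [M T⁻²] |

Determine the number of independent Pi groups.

2

There are 6 variables and 4 base dimensions (M, L, T, Θ).
The dimension matrix has rank 4.
Independent dimensionless groups: 6 − 4 = 2.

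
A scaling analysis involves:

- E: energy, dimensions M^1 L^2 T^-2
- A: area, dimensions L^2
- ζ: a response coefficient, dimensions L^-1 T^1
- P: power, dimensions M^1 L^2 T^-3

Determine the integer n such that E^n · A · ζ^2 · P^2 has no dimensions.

-2

Balance the M exponent: (1)·n from E, plus (0) + 2·(0) + 2·(1) = 2 from the rest, must sum to zero.
n + 2 = 0, so n = -2.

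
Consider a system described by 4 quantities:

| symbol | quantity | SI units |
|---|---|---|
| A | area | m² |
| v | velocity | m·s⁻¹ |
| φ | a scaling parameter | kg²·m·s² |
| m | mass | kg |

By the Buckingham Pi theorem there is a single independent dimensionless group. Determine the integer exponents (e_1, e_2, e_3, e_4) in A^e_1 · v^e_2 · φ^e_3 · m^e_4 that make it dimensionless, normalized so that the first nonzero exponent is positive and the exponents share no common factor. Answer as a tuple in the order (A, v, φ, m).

M: e_1·(0) + e_2·(0) + e_3·(2) + e_4·(1) = 0
L: e_1·(2) + e_2·(1) + e_3·(1) + e_4·(0) = 0
T: e_1·(0) + e_2·(-1) + e_3·(2) + e_4·(0) = 0
Solving this homogeneous linear system for the smallest-integer solution (first nonzero entry positive) gives (3, -4, -2, 4).

(3, -4, -2, 4)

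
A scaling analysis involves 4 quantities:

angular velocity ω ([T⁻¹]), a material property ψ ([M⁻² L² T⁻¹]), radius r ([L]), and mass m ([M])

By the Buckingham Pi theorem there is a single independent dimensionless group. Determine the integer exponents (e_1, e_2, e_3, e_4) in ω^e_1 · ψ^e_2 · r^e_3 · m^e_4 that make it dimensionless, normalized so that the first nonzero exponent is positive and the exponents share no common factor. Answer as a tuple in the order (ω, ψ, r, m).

M: e_1·(0) + e_2·(-2) + e_3·(0) + e_4·(1) = 0
L: e_1·(0) + e_2·(2) + e_3·(1) + e_4·(0) = 0
T: e_1·(-1) + e_2·(-1) + e_3·(0) + e_4·(0) = 0
Solving this homogeneous linear system for the smallest-integer solution (first nonzero entry positive) gives (1, -1, 2, -2).

(1, -1, 2, -2)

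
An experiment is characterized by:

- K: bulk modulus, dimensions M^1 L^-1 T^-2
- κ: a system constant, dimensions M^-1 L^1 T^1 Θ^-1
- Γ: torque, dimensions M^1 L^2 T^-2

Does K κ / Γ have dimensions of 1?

Sum the exponent of each base dimension across the product:
  M: [K]_M + [κ]_M − [Γ]_M = (1) + (-1) − (1) = -1
  L: [K]_L + [κ]_L − [Γ]_L = (-1) + (1) − (2) = -2
  T: [K]_T + [κ]_T − [Γ]_T = (-2) + (1) − (-2) = 1
  Θ: [K]_Θ + [κ]_Θ − [Γ]_Θ = (0) + (-1) − (0) = -1
Net dimensions [M⁻¹ L⁻² T Θ⁻¹] ≠ [1] — not dimensionless.

no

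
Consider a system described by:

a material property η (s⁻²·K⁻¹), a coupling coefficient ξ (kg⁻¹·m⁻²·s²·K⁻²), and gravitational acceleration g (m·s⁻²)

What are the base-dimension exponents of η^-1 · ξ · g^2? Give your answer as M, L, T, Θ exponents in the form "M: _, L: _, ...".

Collect each base-dimension exponent across the product:
  M: −(0) + (-1) + 2·(0) = -1
  L: −(0) + (-2) + 2·(1) = 0
  T: −(-2) + (2) + 2·(-2) = 0
  Θ: −(-1) + (-2) + 2·(0) = -1
So the dimensions are [M⁻¹ Θ⁻¹].

M: -1, L: 0, T: 0, Θ: -1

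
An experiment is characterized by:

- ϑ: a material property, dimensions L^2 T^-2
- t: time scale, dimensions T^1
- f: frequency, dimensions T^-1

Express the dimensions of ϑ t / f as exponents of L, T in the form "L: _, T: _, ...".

Collect each base-dimension exponent across the product:
  L: (2) + (0) − (0) = 2
  T: (-2) + (1) − (-1) = 0
So the dimensions are [L²].

L: 2, T: 0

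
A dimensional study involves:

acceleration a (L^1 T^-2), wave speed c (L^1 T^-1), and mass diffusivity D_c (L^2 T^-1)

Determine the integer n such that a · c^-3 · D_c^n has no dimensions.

Balance the L exponent: (2)·n from D_c, plus (1) − 3·(1) = -2 from the rest, must sum to zero.
2n − 2 = 0, so n = 1.

1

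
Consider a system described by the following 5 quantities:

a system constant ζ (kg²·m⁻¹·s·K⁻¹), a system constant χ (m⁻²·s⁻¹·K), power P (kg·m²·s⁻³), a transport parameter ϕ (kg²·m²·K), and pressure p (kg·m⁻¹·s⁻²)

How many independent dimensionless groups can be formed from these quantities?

1

There are 5 variables and 4 base dimensions (M, L, T, Θ).
The dimension matrix has rank 4.
Independent dimensionless groups: 5 − 4 = 1.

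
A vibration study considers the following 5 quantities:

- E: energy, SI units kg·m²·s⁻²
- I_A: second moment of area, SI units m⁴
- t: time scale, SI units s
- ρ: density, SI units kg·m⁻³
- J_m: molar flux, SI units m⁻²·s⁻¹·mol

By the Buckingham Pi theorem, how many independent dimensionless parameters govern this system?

1

There are 5 variables and 4 base dimensions (M, L, T, N).
The dimension matrix has rank 4.
Independent dimensionless groups: 5 − 4 = 1.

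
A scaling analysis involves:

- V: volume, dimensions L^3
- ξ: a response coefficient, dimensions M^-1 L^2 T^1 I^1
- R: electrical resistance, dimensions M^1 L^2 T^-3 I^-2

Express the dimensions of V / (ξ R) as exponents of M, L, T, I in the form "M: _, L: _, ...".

Collect each base-dimension exponent across the product:
  M: (0) − (-1) − (1) = 0
  L: (3) − (2) − (2) = -1
  T: (0) − (1) − (-3) = 2
  I: (0) − (1) − (-2) = 1
So the dimensions are [L⁻¹ T² I].

M: 0, L: -1, T: 2, I: 1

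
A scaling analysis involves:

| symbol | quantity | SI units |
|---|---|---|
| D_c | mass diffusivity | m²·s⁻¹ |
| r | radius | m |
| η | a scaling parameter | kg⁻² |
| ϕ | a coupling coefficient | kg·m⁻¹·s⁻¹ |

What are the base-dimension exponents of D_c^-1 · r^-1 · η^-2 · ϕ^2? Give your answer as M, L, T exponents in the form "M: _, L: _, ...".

Collect each base-dimension exponent across the product:
  M: −(0) − (0) − 2·(-2) + 2·(1) = 6
  L: −(2) − (1) − 2·(0) + 2·(-1) = -5
  T: −(-1) − (0) − 2·(0) + 2·(-1) = -1
So the dimensions are [M⁶ L⁻⁵ T⁻¹].

M: 6, L: -5, T: -1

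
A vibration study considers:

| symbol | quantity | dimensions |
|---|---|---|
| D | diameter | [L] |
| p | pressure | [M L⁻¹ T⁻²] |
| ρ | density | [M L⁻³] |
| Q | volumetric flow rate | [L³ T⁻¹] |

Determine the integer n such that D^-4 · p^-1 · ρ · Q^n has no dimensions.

2

Balance the L exponent: (3)·n from Q, plus −4·(1) − (-1) + (-3) = -6 from the rest, must sum to zero.
3n − 6 = 0, so n = 2.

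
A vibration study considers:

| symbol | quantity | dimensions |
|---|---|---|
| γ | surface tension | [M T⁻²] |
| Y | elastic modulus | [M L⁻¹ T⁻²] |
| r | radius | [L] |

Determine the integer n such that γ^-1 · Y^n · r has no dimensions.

1

Balance the M exponent: (1)·n from Y, plus −(1) + (0) = -1 from the rest, must sum to zero.
n − 1 = 0, so n = 1.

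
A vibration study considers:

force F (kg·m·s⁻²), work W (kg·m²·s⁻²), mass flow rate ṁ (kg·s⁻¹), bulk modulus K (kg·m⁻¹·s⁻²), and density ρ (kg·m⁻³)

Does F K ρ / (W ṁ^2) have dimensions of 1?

Sum the exponent of each base dimension across the product:
  M: [F]_M − [W]_M − 2·[ṁ]_M + [K]_M + [ρ]_M = (1) − (1) − 2·(1) + (1) + (1) = 0
  L: [F]_L − [W]_L − 2·[ṁ]_L + [K]_L + [ρ]_L = (1) − (2) − 2·(0) + (-1) + (-3) = -5
  T: [F]_T − [W]_T − 2·[ṁ]_T + [K]_T + [ρ]_T = (-2) − (-2) − 2·(-1) + (-2) + (0) = 0
Net dimensions [L⁻⁵] ≠ [1] — not dimensionless.

no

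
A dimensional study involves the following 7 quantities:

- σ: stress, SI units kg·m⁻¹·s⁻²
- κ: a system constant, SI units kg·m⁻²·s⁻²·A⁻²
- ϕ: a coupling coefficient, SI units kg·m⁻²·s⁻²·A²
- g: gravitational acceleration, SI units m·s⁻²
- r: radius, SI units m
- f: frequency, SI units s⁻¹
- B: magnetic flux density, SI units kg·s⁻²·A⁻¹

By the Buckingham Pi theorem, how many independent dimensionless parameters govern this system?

3

There are 7 variables and 4 base dimensions (M, L, T, I).
The dimension matrix has rank 4.
Independent dimensionless groups: 7 − 4 = 3.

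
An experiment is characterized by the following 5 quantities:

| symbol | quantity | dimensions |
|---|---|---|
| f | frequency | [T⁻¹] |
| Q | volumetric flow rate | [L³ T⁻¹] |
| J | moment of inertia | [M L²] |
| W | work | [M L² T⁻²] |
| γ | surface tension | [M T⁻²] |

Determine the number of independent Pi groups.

There are 5 variables and 3 base dimensions (M, L, T).
The dimension matrix has rank 3.
Independent dimensionless groups: 5 − 3 = 2.

2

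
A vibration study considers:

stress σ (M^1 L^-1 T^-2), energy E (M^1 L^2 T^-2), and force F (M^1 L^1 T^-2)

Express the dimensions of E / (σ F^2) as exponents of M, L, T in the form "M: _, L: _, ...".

Collect each base-dimension exponent across the product:
  M: −(1) + (1) − 2·(1) = -2
  L: −(-1) + (2) − 2·(1) = 1
  T: −(-2) + (-2) − 2·(-2) = 4
So the dimensions are [M⁻² L T⁴].

M: -2, L: 1, T: 4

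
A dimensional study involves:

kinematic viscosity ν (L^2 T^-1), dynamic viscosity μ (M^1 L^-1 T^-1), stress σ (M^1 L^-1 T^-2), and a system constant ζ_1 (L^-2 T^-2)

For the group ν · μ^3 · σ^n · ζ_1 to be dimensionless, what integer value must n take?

Balance the M exponent: (1)·n from σ, plus (0) + 3·(1) + (0) = 3 from the rest, must sum to zero.
n + 3 = 0, so n = -3.

-3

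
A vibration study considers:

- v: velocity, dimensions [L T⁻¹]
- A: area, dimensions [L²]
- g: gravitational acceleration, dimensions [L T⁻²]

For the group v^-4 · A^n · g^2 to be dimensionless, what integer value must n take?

Balance the L exponent: (2)·n from A, plus −4·(1) + 2·(1) = -2 from the rest, must sum to zero.
2n − 2 = 0, so n = 1.

1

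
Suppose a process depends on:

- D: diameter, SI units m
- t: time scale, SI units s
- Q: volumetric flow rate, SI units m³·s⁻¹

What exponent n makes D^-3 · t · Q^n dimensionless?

1

Balance the L exponent: (3)·n from Q, plus −3·(1) + (0) = -3 from the rest, must sum to zero.
3n − 3 = 0, so n = 1.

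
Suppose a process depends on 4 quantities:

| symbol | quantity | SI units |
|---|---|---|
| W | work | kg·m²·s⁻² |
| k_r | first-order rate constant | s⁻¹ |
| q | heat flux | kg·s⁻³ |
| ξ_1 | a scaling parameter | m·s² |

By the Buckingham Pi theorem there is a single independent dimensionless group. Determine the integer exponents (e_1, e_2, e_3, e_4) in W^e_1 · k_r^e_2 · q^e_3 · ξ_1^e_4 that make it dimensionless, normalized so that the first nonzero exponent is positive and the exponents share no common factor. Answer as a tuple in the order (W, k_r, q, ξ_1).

M: e_1·(1) + e_2·(0) + e_3·(1) + e_4·(0) = 0
L: e_1·(2) + e_2·(0) + e_3·(0) + e_4·(1) = 0
T: e_1·(-2) + e_2·(-1) + e_3·(-3) + e_4·(2) = 0
Solving this homogeneous linear system for the smallest-integer solution (first nonzero entry positive) gives (1, -3, -1, -2).

(1, -3, -1, -2)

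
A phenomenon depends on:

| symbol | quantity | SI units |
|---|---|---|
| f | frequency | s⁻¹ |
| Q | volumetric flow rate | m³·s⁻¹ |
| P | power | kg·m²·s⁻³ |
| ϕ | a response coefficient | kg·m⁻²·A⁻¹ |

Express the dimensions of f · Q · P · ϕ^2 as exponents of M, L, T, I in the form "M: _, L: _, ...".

M: 3, L: 1, T: -5, I: -2

Collect each base-dimension exponent across the product:
  M: (0) + (0) + (1) + 2·(1) = 3
  L: (0) + (3) + (2) + 2·(-2) = 1
  T: (-1) + (-1) + (-3) + 2·(0) = -5
  I: (0) + (0) + (0) + 2·(-1) = -2
So the dimensions are [M³ L T⁻⁵ I⁻²].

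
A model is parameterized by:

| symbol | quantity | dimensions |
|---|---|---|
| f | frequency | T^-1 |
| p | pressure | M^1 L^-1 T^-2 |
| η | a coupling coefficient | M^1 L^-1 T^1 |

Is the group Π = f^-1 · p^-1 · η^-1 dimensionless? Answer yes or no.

no

Sum the exponent of each base dimension across the product:
  M: −[f]_M − [p]_M − [η]_M = −(0) − (1) − (1) = -2
  L: −[f]_L − [p]_L − [η]_L = −(0) − (-1) − (-1) = 2
  T: −[f]_T − [p]_T − [η]_T = −(-1) − (-2) − (1) = 2
Net dimensions [M⁻² L² T²] ≠ [1] — not dimensionless.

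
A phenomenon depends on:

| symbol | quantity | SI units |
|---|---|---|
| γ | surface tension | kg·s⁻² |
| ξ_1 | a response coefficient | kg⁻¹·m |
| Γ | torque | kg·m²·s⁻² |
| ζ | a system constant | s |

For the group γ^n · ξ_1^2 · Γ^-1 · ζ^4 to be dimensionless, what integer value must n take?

3

Balance the M exponent: (1)·n from γ, plus 2·(-1) − (1) + 4·(0) = -3 from the rest, must sum to zero.
n − 3 = 0, so n = 3.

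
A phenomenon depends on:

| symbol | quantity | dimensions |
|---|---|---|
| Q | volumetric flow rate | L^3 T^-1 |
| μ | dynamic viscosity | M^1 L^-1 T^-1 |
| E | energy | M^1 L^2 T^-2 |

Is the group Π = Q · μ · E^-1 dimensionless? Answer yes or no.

Sum the exponent of each base dimension across the product:
  M: [Q]_M + [μ]_M − [E]_M = (0) + (1) − (1) = 0
  L: [Q]_L + [μ]_L − [E]_L = (3) + (-1) − (2) = 0
  T: [Q]_T + [μ]_T − [E]_T = (-1) + (-1) − (-2) = 0
  Θ: [Q]_Θ + [μ]_Θ − [E]_Θ = (0) + (0) − (0) = 0
  N: [Q]_N + [μ]_N − [E]_N = (0) + (0) − (0) = 0
All base exponents vanish — dimensionless.

yes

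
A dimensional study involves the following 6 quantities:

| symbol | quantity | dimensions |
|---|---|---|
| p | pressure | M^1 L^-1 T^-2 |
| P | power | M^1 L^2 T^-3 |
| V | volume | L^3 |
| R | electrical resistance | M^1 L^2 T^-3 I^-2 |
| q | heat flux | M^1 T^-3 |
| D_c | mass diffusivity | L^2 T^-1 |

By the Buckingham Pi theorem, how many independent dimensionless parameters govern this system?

There are 6 variables and 4 base dimensions (M, L, T, I).
The dimension matrix has rank 4.
Independent dimensionless groups: 6 − 4 = 2.

2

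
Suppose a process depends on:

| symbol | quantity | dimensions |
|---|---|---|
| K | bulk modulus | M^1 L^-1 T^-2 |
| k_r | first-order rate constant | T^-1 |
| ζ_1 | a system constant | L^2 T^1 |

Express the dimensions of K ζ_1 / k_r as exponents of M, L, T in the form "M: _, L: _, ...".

M: 1, L: 1, T: 0

Collect each base-dimension exponent across the product:
  M: (1) − (0) + (0) = 1
  L: (-1) − (0) + (2) = 1
  T: (-2) − (-1) + (1) = 0
So the dimensions are [M L].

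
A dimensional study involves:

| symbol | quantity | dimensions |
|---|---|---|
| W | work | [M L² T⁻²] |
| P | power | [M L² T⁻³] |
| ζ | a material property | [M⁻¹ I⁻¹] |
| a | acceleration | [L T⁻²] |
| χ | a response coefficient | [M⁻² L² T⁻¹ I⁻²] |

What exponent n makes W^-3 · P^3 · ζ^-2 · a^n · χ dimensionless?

-2

Balance the L exponent: (1)·n from a, plus −3·(2) + 3·(2) − 2·(0) + (2) = 2 from the rest, must sum to zero.
n + 2 = 0, so n = -2.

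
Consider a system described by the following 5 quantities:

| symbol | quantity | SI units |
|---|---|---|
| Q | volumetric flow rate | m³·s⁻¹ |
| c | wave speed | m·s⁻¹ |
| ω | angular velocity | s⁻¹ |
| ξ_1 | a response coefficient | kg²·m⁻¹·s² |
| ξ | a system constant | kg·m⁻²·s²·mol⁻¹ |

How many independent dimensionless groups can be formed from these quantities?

There are 5 variables and 4 base dimensions (M, L, T, N).
The dimension matrix has rank 4.
Independent dimensionless groups: 5 − 4 = 1.

1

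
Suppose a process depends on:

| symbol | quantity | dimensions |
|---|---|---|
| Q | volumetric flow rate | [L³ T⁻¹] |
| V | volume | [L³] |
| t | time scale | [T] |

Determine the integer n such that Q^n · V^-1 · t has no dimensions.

1

Balance the L exponent: (3)·n from Q, plus −(3) + (0) = -3 from the rest, must sum to zero.
3n − 3 = 0, so n = 1.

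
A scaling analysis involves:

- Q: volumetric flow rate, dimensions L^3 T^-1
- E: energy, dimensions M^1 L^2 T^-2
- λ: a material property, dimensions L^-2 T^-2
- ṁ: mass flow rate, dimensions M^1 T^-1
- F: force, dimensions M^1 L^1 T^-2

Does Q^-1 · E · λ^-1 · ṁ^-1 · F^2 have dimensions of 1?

no

Sum the exponent of each base dimension across the product:
  M: −[Q]_M + [E]_M − [λ]_M − [ṁ]_M + 2·[F]_M = −(0) + (1) − (0) − (1) + 2·(1) = 2
  L: −[Q]_L + [E]_L − [λ]_L − [ṁ]_L + 2·[F]_L = −(3) + (2) − (-2) − (0) + 2·(1) = 3
  T: −[Q]_T + [E]_T − [λ]_T − [ṁ]_T + 2·[F]_T = −(-1) + (-2) − (-2) − (-1) + 2·(-2) = -2
Net dimensions [M² L³ T⁻²] ≠ [1] — not dimensionless.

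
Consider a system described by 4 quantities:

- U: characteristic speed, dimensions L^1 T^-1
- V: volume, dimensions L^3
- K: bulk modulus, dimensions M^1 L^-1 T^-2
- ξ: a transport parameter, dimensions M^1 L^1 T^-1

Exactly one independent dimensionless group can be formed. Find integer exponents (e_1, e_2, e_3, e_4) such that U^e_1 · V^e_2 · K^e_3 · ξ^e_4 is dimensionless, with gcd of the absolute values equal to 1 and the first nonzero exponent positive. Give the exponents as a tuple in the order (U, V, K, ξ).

M: e_1·(0) + e_2·(0) + e_3·(1) + e_4·(1) = 0
L: e_1·(1) + e_2·(3) + e_3·(-1) + e_4·(1) = 0
T: e_1·(-1) + e_2·(0) + e_3·(-2) + e_4·(-1) = 0
Solving this homogeneous linear system for the smallest-integer solution (first nonzero entry positive) gives (1, -1, -1, 1).

(1, -1, -1, 1)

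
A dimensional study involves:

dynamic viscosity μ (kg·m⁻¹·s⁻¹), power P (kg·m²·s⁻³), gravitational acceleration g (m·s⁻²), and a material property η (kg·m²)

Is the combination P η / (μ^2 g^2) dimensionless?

no

Sum the exponent of each base dimension across the product:
  M: −2·[μ]_M + [P]_M − 2·[g]_M + [η]_M = −2·(1) + (1) − 2·(0) + (1) = 0
  L: −2·[μ]_L + [P]_L − 2·[g]_L + [η]_L = −2·(-1) + (2) − 2·(1) + (2) = 4
  T: −2·[μ]_T + [P]_T − 2·[g]_T + [η]_T = −2·(-1) + (-3) − 2·(-2) + (0) = 3
Net dimensions [L⁴ T³] ≠ [1] — not dimensionless.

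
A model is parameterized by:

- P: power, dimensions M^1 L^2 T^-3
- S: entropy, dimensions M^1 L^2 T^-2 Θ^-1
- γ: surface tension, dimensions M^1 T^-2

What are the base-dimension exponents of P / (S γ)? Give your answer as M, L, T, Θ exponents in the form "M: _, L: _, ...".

M: -1, L: 0, T: 1, Θ: 1

Collect each base-dimension exponent across the product:
  M: (1) − (1) − (1) = -1
  L: (2) − (2) − (0) = 0
  T: (-3) − (-2) − (-2) = 1
  Θ: (0) − (-1) − (0) = 1
So the dimensions are [M⁻¹ T Θ].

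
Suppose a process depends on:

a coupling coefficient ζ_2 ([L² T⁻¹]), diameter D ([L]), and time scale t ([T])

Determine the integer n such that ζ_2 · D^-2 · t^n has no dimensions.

1

Balance the T exponent: (1)·n from t, plus (-1) − 2·(0) = -1 from the rest, must sum to zero.
n − 1 = 0, so n = 1.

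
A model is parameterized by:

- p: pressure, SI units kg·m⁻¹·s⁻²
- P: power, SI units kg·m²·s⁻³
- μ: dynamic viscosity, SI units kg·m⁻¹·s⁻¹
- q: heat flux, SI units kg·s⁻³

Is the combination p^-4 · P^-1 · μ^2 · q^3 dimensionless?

yes

Sum the exponent of each base dimension across the product:
  M: −4·[p]_M − [P]_M + 2·[μ]_M + 3·[q]_M = −4·(1) − (1) + 2·(1) + 3·(1) = 0
  L: −4·[p]_L − [P]_L + 2·[μ]_L + 3·[q]_L = −4·(-1) − (2) + 2·(-1) + 3·(0) = 0
  T: −4·[p]_T − [P]_T + 2·[μ]_T + 3·[q]_T = −4·(-2) − (-3) + 2·(-1) + 3·(-3) = 0
All base exponents vanish — dimensionless.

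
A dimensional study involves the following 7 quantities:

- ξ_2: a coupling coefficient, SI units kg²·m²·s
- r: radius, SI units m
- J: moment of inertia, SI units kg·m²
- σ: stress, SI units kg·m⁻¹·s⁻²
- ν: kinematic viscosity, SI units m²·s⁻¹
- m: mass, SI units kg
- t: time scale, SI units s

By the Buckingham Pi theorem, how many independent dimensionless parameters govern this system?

There are 7 variables and 3 base dimensions (M, L, T).
The dimension matrix has rank 3.
Independent dimensionless groups: 7 − 3 = 4.

4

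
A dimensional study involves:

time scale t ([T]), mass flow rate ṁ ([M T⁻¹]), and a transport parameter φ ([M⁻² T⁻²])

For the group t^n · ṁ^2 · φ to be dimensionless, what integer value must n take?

4

Balance the T exponent: (1)·n from t, plus 2·(-1) + (-2) = -4 from the rest, must sum to zero.
n − 4 = 0, so n = 4.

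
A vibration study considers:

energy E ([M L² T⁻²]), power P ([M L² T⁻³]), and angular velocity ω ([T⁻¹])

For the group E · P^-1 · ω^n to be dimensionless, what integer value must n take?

Balance the T exponent: (-1)·n from ω, plus (-2) − (-3) = 1 from the rest, must sum to zero.
−n + 1 = 0, so n = 1.

1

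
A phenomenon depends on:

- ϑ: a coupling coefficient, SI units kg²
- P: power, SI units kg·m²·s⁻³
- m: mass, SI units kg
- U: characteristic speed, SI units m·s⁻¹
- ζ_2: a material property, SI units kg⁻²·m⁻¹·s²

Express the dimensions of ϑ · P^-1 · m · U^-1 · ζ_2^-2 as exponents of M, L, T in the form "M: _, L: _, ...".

M: 6, L: -1, T: 0

Collect each base-dimension exponent across the product:
  M: (2) − (1) + (1) − (0) − 2·(-2) = 6
  L: (0) − (2) + (0) − (1) − 2·(-1) = -1
  T: (0) − (-3) + (0) − (-1) − 2·(2) = 0
So the dimensions are [M⁶ L⁻¹].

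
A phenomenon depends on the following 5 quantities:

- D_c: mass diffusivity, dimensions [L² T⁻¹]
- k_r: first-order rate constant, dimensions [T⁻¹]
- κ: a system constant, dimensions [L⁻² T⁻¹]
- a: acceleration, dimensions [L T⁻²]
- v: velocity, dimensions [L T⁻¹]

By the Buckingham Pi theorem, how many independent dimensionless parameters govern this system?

There are 5 variables and 2 base dimensions (L, T).
The dimension matrix has rank 2.
Independent dimensionless groups: 5 − 2 = 3.

3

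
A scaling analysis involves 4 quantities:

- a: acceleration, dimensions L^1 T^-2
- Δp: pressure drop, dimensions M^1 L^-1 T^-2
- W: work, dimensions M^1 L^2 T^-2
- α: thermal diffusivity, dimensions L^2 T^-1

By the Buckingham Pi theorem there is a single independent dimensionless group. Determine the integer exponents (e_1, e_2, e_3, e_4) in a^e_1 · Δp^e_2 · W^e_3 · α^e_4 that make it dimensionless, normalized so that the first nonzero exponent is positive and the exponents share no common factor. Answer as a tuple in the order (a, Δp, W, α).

(1, -1, 1, -2)

M: e_1·(0) + e_2·(1) + e_3·(1) + e_4·(0) = 0
L: e_1·(1) + e_2·(-1) + e_3·(2) + e_4·(2) = 0
T: e_1·(-2) + e_2·(-2) + e_3·(-2) + e_4·(-1) = 0
Solving this homogeneous linear system for the smallest-integer solution (first nonzero entry positive) gives (1, -1, 1, -2).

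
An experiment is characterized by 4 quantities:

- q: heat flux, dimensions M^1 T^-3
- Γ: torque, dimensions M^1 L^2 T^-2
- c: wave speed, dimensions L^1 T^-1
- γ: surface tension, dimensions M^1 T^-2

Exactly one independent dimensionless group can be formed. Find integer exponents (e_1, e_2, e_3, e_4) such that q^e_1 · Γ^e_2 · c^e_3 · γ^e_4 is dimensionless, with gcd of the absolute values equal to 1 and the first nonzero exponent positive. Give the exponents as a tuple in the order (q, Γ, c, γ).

(2, 1, -2, -3)

M: e_1·(1) + e_2·(1) + e_3·(0) + e_4·(1) = 0
L: e_1·(0) + e_2·(2) + e_3·(1) + e_4·(0) = 0
T: e_1·(-3) + e_2·(-2) + e_3·(-1) + e_4·(-2) = 0
Solving this homogeneous linear system for the smallest-integer solution (first nonzero entry positive) gives (2, 1, -2, -3).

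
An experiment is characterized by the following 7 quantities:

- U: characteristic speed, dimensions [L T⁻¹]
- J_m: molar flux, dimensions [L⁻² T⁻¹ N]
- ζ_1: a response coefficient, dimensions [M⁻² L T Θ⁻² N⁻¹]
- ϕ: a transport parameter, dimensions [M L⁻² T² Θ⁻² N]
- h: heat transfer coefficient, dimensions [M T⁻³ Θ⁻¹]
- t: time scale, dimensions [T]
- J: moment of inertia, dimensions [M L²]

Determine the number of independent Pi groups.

2

There are 7 variables and 5 base dimensions (M, L, T, Θ, N).
The dimension matrix has rank 5.
Independent dimensionless groups: 7 − 5 = 2.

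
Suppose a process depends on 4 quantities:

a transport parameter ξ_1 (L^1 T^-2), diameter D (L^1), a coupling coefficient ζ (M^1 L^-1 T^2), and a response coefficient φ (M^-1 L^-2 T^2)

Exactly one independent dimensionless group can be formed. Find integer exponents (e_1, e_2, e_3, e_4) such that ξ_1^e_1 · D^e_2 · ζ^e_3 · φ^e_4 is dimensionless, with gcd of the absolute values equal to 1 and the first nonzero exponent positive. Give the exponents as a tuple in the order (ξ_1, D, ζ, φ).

M: e_1·(0) + e_2·(0) + e_3·(1) + e_4·(-1) = 0
L: e_1·(1) + e_2·(1) + e_3·(-1) + e_4·(-2) = 0
T: e_1·(-2) + e_2·(0) + e_3·(2) + e_4·(2) = 0
Solving this homogeneous linear system for the smallest-integer solution (first nonzero entry positive) gives (2, 1, 1, 1).

(2, 1, 1, 1)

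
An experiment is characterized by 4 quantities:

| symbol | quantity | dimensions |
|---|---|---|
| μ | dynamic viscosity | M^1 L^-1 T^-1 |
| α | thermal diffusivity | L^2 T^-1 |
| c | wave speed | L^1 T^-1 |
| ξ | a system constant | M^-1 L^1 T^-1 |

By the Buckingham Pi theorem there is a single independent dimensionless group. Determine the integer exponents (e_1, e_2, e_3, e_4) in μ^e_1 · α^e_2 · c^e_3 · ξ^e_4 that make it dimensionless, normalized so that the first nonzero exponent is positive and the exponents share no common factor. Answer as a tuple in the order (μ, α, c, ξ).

M: e_1·(1) + e_2·(0) + e_3·(0) + e_4·(-1) = 0
L: e_1·(-1) + e_2·(2) + e_3·(1) + e_4·(1) = 0
T: e_1·(-1) + e_2·(-1) + e_3·(-1) + e_4·(-1) = 0
Solving this homogeneous linear system for the smallest-integer solution (first nonzero entry positive) gives (1, 2, -4, 1).

(1, 2, -4, 1)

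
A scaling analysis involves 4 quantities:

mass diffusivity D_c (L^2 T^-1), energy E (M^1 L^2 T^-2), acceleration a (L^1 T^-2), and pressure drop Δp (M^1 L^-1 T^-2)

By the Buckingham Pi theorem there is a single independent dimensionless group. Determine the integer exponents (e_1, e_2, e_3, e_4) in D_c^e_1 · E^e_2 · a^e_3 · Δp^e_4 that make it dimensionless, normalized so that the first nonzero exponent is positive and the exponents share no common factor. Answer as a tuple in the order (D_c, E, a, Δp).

(2, -1, -1, 1)

M: e_1·(0) + e_2·(1) + e_3·(0) + e_4·(1) = 0
L: e_1·(2) + e_2·(2) + e_3·(1) + e_4·(-1) = 0
T: e_1·(-1) + e_2·(-2) + e_3·(-2) + e_4·(-2) = 0
Solving this homogeneous linear system for the smallest-integer solution (first nonzero entry positive) gives (2, -1, -1, 1).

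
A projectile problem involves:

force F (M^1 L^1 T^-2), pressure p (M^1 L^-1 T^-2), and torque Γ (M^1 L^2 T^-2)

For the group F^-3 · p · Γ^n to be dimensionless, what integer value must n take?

Balance the M exponent: (1)·n from Γ, plus −3·(1) + (1) = -2 from the rest, must sum to zero.
n − 2 = 0, so n = 2.

2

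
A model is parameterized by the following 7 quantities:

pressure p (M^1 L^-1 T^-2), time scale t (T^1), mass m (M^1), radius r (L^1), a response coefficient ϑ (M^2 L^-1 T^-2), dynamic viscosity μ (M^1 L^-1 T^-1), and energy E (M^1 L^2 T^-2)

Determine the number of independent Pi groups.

There are 7 variables and 3 base dimensions (M, L, T).
The dimension matrix has rank 3.
Independent dimensionless groups: 7 − 3 = 4.

4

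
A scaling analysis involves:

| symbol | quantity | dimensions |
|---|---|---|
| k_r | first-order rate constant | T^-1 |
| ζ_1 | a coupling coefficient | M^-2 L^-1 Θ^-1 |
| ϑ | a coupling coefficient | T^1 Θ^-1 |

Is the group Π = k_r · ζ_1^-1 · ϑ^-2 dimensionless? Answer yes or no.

no

Sum the exponent of each base dimension across the product:
  M: [k_r]_M − [ζ_1]_M − 2·[ϑ]_M = (0) − (-2) − 2·(0) = 2
  L: [k_r]_L − [ζ_1]_L − 2·[ϑ]_L = (0) − (-1) − 2·(0) = 1
  T: [k_r]_T − [ζ_1]_T − 2·[ϑ]_T = (-1) − (0) − 2·(1) = -3
  Θ: [k_r]_Θ − [ζ_1]_Θ − 2·[ϑ]_Θ = (0) − (-1) − 2·(-1) = 3
Net dimensions [M² L T⁻³ Θ³] ≠ [1] — not dimensionless.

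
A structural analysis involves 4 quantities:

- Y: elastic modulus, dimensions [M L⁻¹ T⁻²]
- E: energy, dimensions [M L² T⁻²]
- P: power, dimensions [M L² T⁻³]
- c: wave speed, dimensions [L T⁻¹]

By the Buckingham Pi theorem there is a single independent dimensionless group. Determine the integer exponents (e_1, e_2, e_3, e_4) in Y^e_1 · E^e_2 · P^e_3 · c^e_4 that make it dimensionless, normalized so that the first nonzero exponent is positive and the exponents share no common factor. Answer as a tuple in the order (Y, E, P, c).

M: e_1·(1) + e_2·(1) + e_3·(1) + e_4·(0) = 0
L: e_1·(-1) + e_2·(2) + e_3·(2) + e_4·(1) = 0
T: e_1·(-2) + e_2·(-2) + e_3·(-3) + e_4·(-1) = 0
Solving this homogeneous linear system for the smallest-integer solution (first nonzero entry positive) gives (1, 2, -3, 3).

(1, 2, -3, 3)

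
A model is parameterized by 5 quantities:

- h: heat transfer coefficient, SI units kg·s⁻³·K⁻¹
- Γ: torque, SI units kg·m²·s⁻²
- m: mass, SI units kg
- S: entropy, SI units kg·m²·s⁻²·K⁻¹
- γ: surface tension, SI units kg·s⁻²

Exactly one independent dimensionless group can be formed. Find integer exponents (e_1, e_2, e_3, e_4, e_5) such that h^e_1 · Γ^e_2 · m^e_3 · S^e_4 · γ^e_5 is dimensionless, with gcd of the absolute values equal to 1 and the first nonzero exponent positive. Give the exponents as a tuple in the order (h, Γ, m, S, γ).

(2, 2, 1, -2, -3)

M: e_1·(1) + e_2·(1) + e_3·(1) + e_4·(1) + e_5·(1) = 0
L: e_1·(0) + e_2·(2) + e_3·(0) + e_4·(2) + e_5·(0) = 0
T: e_1·(-3) + e_2·(-2) + e_3·(0) + e_4·(-2) + e_5·(-2) = 0
Θ: e_1·(-1) + e_2·(0) + e_3·(0) + e_4·(-1) + e_5·(0) = 0
Solving this homogeneous linear system for the smallest-integer solution (first nonzero entry positive) gives (2, 2, 1, -2, -3).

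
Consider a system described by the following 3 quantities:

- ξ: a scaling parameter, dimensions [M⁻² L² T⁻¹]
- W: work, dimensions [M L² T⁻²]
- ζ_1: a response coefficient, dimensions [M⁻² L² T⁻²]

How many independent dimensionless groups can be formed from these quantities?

0

There are 3 variables and 3 base dimensions (M, L, T).
The dimension matrix has rank 3.
Independent dimensionless groups: 3 − 3 = 0.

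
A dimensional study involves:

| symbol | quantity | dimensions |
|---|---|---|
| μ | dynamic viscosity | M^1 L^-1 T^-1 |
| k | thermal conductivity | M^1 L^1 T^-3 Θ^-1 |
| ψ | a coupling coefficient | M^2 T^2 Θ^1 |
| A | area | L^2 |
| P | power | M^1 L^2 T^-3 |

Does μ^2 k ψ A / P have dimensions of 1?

no

Sum the exponent of each base dimension across the product:
  M: 2·[μ]_M + [k]_M + [ψ]_M + [A]_M − [P]_M = 2·(1) + (1) + (2) + (0) − (1) = 4
  L: 2·[μ]_L + [k]_L + [ψ]_L + [A]_L − [P]_L = 2·(-1) + (1) + (0) + (2) − (2) = -1
  T: 2·[μ]_T + [k]_T + [ψ]_T + [A]_T − [P]_T = 2·(-1) + (-3) + (2) + (0) − (-3) = 0
  Θ: 2·[μ]_Θ + [k]_Θ + [ψ]_Θ + [A]_Θ − [P]_Θ = 2·(0) + (-1) + (1) + (0) − (0) = 0
Net dimensions [M⁴ L⁻¹] ≠ [1] — not dimensionless.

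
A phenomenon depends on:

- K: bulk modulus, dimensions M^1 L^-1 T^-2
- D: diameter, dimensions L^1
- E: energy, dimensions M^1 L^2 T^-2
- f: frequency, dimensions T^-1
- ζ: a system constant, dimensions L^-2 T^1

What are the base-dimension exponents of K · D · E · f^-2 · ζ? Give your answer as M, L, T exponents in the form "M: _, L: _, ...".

Collect each base-dimension exponent across the product:
  M: (1) + (0) + (1) − 2·(0) + (0) = 2
  L: (-1) + (1) + (2) − 2·(0) + (-2) = 0
  T: (-2) + (0) + (-2) − 2·(-1) + (1) = -1
So the dimensions are [M² T⁻¹].

M: 2, L: 0, T: -1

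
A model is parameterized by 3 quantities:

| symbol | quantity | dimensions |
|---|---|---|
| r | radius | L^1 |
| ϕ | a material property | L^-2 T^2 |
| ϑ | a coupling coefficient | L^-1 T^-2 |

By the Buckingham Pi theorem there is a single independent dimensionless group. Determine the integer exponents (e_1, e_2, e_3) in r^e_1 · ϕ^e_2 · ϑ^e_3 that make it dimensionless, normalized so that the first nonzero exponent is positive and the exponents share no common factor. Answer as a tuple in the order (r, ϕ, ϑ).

(3, 1, 1)

L: e_1·(1) + e_2·(-2) + e_3·(-1) = 0
T: e_1·(0) + e_2·(2) + e_3·(-2) = 0
Solving this homogeneous linear system for the smallest-integer solution (first nonzero entry positive) gives (3, 1, 1).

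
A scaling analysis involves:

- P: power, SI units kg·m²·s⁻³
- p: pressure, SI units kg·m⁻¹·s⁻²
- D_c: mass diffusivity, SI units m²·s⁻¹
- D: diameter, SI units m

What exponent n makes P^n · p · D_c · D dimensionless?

-1

Balance the M exponent: (1)·n from P, plus (1) + (0) + (0) = 1 from the rest, must sum to zero.
n + 1 = 0, so n = -1.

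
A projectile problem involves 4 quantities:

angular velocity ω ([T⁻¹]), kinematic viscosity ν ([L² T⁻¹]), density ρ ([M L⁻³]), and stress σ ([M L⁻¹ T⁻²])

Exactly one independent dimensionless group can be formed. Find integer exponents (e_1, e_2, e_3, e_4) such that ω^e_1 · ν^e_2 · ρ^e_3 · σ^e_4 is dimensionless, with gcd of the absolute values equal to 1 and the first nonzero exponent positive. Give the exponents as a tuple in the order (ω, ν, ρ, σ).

M: e_1·(0) + e_2·(0) + e_3·(1) + e_4·(1) = 0
L: e_1·(0) + e_2·(2) + e_3·(-3) + e_4·(-1) = 0
T: e_1·(-1) + e_2·(-1) + e_3·(0) + e_4·(-2) = 0
Solving this homogeneous linear system for the smallest-integer solution (first nonzero entry positive) gives (1, 1, 1, -1).

(1, 1, 1, -1)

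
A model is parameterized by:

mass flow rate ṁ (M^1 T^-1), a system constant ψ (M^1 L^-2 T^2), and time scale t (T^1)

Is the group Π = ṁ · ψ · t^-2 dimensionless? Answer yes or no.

Sum the exponent of each base dimension across the product:
  M: [ṁ]_M + [ψ]_M − 2·[t]_M = (1) + (1) − 2·(0) = 2
  L: [ṁ]_L + [ψ]_L − 2·[t]_L = (0) + (-2) − 2·(0) = -2
  T: [ṁ]_T + [ψ]_T − 2·[t]_T = (-1) + (2) − 2·(1) = -1
Net dimensions [M² L⁻² T⁻¹] ≠ [1] — not dimensionless.

no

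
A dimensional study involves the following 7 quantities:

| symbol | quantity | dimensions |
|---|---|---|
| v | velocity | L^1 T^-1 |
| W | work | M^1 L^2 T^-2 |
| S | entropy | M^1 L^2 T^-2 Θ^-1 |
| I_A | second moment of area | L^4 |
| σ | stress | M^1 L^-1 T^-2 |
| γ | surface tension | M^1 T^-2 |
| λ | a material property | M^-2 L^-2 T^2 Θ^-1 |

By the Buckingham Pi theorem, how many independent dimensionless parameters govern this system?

3

There are 7 variables and 4 base dimensions (M, L, T, Θ).
The dimension matrix has rank 4.
Independent dimensionless groups: 7 − 4 = 3.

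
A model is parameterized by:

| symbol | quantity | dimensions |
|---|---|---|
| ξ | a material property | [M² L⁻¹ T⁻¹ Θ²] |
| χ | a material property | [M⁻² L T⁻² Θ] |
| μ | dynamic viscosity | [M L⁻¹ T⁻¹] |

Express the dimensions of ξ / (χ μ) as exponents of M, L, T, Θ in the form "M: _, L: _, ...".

Collect each base-dimension exponent across the product:
  M: (2) − (-2) − (1) = 3
  L: (-1) − (1) − (-1) = -1
  T: (-1) − (-2) − (-1) = 2
  Θ: (2) − (1) − (0) = 1
So the dimensions are [M³ L⁻¹ T² Θ].

M: 3, L: -1, T: 2, Θ: 1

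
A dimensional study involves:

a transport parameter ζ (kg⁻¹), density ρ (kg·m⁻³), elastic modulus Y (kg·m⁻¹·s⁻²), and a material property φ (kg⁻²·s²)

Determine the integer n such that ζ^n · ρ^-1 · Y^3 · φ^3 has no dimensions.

-4

Balance the M exponent: (-1)·n from ζ, plus −(1) + 3·(1) + 3·(-2) = -4 from the rest, must sum to zero.
−n − 4 = 0, so n = -4.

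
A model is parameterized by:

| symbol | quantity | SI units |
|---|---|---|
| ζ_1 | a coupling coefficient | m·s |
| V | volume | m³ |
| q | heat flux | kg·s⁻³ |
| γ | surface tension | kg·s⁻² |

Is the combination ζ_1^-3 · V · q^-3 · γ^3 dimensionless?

Sum the exponent of each base dimension across the product:
  M: −3·[ζ_1]_M + [V]_M − 3·[q]_M + 3·[γ]_M = −3·(0) + (0) − 3·(1) + 3·(1) = 0
  L: −3·[ζ_1]_L + [V]_L − 3·[q]_L + 3·[γ]_L = −3·(1) + (3) − 3·(0) + 3·(0) = 0
  T: −3·[ζ_1]_T + [V]_T − 3·[q]_T + 3·[γ]_T = −3·(1) + (0) − 3·(-3) + 3·(-2) = 0
All base exponents vanish — dimensionless.

yes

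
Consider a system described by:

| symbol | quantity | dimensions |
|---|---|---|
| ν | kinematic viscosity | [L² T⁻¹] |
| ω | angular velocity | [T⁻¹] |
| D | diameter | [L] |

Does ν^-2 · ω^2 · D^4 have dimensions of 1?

yes

Sum the exponent of each base dimension across the product:
  L: −2·[ν]_L + 2·[ω]_L + 4·[D]_L = −2·(2) + 2·(0) + 4·(1) = 0
  T: −2·[ν]_T + 2·[ω]_T + 4·[D]_T = −2·(-1) + 2·(-1) + 4·(0) = 0
All base exponents vanish — dimensionless.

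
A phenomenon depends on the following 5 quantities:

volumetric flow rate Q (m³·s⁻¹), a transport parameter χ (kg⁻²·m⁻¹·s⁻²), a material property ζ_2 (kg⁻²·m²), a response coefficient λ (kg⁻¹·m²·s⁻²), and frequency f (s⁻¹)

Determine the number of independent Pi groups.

There are 5 variables and 3 base dimensions (M, L, T).
The dimension matrix has rank 3.
Independent dimensionless groups: 5 − 3 = 2.

2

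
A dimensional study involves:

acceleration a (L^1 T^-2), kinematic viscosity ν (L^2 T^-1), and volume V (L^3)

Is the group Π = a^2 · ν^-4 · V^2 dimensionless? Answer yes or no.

yes

Sum the exponent of each base dimension across the product:
  M: 2·[a]_M − 4·[ν]_M + 2·[V]_M = 2·(0) − 4·(0) + 2·(0) = 0
  L: 2·[a]_L − 4·[ν]_L + 2·[V]_L = 2·(1) − 4·(2) + 2·(3) = 0
  T: 2·[a]_T − 4·[ν]_T + 2·[V]_T = 2·(-2) − 4·(-1) + 2·(0) = 0
All base exponents vanish — dimensionless.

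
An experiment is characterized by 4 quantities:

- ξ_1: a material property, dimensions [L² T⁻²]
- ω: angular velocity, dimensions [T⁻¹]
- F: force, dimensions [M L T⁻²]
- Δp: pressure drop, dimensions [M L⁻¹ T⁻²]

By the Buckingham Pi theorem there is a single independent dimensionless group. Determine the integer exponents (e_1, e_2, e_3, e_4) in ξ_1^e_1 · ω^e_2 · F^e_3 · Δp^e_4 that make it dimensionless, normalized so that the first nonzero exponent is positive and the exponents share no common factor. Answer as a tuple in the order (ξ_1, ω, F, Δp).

(1, -2, -1, 1)

M: e_1·(0) + e_2·(0) + e_3·(1) + e_4·(1) = 0
L: e_1·(2) + e_2·(0) + e_3·(1) + e_4·(-1) = 0
T: e_1·(-2) + e_2·(-1) + e_3·(-2) + e_4·(-2) = 0
Solving this homogeneous linear system for the smallest-integer solution (first nonzero entry positive) gives (1, -2, -1, 1).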